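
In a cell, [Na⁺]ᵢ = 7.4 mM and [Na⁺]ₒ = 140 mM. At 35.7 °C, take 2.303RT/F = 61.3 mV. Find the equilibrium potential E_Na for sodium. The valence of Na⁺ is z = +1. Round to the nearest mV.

E = (61.3/z) · log₁₀([Na⁺]_out/[Na⁺]_in) with z = +1.
= (61.3/1) · log₁₀(140/7.4) = 61.30 · log₁₀(18.92)
= 61.30 · (1.2769) = 78.27 mV

78 mV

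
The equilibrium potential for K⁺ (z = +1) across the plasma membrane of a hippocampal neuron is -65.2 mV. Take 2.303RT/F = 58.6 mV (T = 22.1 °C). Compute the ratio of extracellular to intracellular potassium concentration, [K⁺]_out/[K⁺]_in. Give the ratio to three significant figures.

0.0772

log₁₀([out]/[in]) = E·z/(58.6) = -65.2 × 1 / 58.6 = -1.1126
[out]/[in] = 10^(-1.1126) = 0.07716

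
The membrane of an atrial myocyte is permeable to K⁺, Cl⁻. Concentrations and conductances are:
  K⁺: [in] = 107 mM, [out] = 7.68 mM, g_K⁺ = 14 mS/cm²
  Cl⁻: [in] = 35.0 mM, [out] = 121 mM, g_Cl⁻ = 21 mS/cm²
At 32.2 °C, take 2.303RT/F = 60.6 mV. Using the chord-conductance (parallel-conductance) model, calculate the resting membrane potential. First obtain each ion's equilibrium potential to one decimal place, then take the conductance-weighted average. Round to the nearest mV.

-47 mV

E_K⁺ = (60.6/1)·log₁₀(7.68/107) = -69.3 mV
E_Cl⁻ = (60.6/-1)·log₁₀(121/35.0) = -32.6 mV
Vm = (Σ gᵢEᵢ)/(Σ gᵢ) = (14·-69.3 + 21·-32.6) / (14 + 21)
= -1654.80 / 35 = -47.28 mV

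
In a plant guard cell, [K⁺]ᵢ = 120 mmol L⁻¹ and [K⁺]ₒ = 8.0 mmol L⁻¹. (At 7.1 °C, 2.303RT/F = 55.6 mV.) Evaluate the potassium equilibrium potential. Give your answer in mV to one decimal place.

E = (55.6/z) · log₁₀([K⁺]_out/[K⁺]_in) with z = +1.
= (55.6/1) · log₁₀(8.0/120) = 55.60 · log₁₀(0.06667)
= 55.60 · (-1.1761) = -65.39 mV

-65.4 mV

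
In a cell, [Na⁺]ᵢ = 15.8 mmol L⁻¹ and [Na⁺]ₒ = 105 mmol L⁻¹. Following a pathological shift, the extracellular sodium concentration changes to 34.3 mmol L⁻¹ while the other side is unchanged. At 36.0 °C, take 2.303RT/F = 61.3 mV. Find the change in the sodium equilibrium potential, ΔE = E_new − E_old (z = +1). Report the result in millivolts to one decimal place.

-29.8 mV

E_old = (61.3/1)·log₁₀(105/15.8) = 50.42 mV
E_new = (61.3/1)·log₁₀(34.3/15.8) = 20.64 mV
ΔE = 20.64 − (50.42) = -29.79 mV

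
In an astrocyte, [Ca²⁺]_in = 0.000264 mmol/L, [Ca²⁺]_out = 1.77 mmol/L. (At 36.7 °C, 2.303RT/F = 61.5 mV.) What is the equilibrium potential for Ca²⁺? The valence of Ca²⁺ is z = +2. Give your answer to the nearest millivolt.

E = (61.5/z) · log₁₀([Ca²⁺]_out/[Ca²⁺]_in) with z = +2.
= (61.5/2) · log₁₀(1.77/0.000264) = 30.75 · log₁₀(6705)
= 30.75 · (3.8264) = 117.66 mV

118 mV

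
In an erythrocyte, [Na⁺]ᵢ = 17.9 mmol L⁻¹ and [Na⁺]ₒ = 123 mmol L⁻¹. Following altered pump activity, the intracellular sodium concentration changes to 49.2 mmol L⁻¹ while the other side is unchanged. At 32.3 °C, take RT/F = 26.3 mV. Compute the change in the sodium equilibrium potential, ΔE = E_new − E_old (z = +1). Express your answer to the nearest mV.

E_old = (26.3/1)·ln(123/17.9) = 50.69 mV
E_new = (26.3/1)·ln(123/49.2) = 24.10 mV
ΔE = 24.10 − (50.69) = -26.59 mV

-27 mV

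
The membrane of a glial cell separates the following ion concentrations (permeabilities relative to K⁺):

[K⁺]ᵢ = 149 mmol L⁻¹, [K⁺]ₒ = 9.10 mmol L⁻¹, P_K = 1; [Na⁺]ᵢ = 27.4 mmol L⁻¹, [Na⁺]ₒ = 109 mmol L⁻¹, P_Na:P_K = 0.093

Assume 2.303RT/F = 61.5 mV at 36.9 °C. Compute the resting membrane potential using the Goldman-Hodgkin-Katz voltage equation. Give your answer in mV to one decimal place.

-55.1 mV

Vm = 61.5 · log₁₀[(Σ P·[cation]ₒ + Σ P·[anion]ᵢ) / (Σ P·[cation]ᵢ + Σ P·[anion]ₒ)]
Numerator = 1×9.10 + 0.093×109 = 19.24
Denominator = 1×149 + 0.093×27.4 = 151.5
Vm = 61.5 · log₁₀(0.12694) = 61.5 × (-0.8964) = -55.13 mV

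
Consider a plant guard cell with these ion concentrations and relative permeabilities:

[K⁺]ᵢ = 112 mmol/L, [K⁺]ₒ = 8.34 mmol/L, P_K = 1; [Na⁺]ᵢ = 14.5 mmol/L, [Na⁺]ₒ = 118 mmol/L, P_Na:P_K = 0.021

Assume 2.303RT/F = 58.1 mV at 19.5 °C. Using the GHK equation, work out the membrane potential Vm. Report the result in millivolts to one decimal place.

-59.0 mV

Vm = 58.1 · log₁₀[(Σ P·[cation]ₒ + Σ P·[anion]ᵢ) / (Σ P·[cation]ᵢ + Σ P·[anion]ₒ)]
Numerator = 1×8.34 + 0.021×118 = 10.82
Denominator = 1×112 + 0.021×14.5 = 112.3
Vm = 58.1 · log₁₀(0.096327) = 58.1 × (-1.0163) = -59.04 mV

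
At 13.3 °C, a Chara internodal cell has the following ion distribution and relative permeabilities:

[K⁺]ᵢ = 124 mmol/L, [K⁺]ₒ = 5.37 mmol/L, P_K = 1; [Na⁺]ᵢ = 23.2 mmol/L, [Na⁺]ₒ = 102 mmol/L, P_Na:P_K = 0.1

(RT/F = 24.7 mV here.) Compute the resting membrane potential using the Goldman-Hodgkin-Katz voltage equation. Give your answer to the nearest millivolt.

Vm = 24.7 · ln[(Σ P·[cation]ₒ + Σ P·[anion]ᵢ) / (Σ P·[cation]ᵢ + Σ P·[anion]ₒ)]
Numerator = 1×5.37 + 0.1×102 = 15.57
Denominator = 1×124 + 0.1×23.2 = 126.3
Vm = 24.7 · ln(0.12326) = 24.7 × (-2.0935) = -51.71 mV

-52 mV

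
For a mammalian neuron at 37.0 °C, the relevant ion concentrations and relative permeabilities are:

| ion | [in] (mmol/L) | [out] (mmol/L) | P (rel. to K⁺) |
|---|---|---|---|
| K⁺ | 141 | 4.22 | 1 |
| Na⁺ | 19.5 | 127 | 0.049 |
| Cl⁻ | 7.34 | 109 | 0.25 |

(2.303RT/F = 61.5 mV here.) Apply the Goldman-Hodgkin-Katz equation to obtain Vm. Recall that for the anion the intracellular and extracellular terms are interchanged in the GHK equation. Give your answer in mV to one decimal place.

Vm = 61.5 · log₁₀[(Σ P·[cation]ₒ + Σ P·[anion]ᵢ) / (Σ P·[cation]ᵢ + Σ P·[anion]ₒ)]
Numerator = 1×4.22 + 0.049×127 + 0.25×7.34 = 12.28
Denominator = 1×141 + 0.049×19.5 + 0.25×109 = 169.2
Vm = 61.5 · log₁₀(0.072563) = 61.5 × (-1.1393) = -70.07 mV

-70.1 mV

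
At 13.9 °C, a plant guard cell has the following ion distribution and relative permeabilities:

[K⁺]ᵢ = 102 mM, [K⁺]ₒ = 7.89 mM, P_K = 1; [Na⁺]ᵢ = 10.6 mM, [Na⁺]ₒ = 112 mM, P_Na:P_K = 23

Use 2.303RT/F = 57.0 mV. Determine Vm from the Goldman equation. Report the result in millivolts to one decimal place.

Vm = 57.0 · log₁₀[(Σ P·[cation]ₒ + Σ P·[anion]ᵢ) / (Σ P·[cation]ᵢ + Σ P·[anion]ₒ)]
Numerator = 1×7.89 + 23×112 = 2584
Denominator = 1×102 + 23×10.6 = 345.8
Vm = 57.0 · log₁₀(7.4722) = 57.0 × (0.8734) = 49.79 mV

49.8 mV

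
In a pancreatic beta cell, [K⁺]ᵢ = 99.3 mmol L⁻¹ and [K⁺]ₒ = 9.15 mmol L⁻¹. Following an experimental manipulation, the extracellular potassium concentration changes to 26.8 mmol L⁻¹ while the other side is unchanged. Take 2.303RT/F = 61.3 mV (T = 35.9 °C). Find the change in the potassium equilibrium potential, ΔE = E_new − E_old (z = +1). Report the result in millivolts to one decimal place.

28.6 mV

E_old = (61.3/1)·log₁₀(9.15/99.3) = -63.48 mV
E_new = (61.3/1)·log₁₀(26.8/99.3) = -34.87 mV
ΔE = -34.87 − (-63.48) = 28.61 mV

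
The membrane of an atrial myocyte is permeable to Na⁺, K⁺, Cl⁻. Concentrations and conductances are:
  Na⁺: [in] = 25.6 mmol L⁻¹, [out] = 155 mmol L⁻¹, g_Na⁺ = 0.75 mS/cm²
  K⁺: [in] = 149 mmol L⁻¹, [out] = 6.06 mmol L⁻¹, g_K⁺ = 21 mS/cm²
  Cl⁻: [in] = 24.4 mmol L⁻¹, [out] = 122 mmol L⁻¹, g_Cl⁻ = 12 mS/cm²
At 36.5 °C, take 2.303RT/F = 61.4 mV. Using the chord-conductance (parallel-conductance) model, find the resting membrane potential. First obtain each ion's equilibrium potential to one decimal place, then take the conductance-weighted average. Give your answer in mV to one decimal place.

-67.3 mV

E_Na⁺ = (61.4/1)·log₁₀(155/25.6) = 48.0 mV
E_K⁺ = (61.4/1)·log₁₀(6.06/149) = -85.4 mV
E_Cl⁻ = (61.4/-1)·log₁₀(122/24.4) = -42.9 mV
Vm = (Σ gᵢEᵢ)/(Σ gᵢ) = (0.75·48.0 + 21·-85.4 + 12·-42.9) / (0.75 + 21 + 12)
= -2272.20 / 33.75 = -67.32 mV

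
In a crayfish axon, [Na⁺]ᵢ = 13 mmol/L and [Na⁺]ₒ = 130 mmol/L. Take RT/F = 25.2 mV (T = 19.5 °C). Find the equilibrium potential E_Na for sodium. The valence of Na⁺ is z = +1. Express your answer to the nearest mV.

E = (25.2/z) · ln([Na⁺]_out/[Na⁺]_in) with z = +1.
= (25.2/1) · ln(130/13) = 25.20 · ln(10)
= 25.20 · (2.3026) = 58.03 mV

58 mV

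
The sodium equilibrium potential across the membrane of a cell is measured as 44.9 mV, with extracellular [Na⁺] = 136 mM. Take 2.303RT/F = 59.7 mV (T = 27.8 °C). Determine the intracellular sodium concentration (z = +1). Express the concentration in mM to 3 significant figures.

Nernst: E = (59.7/1) · log₁₀([out]/[in]), so log₁₀([out]/[in]) = 44.9 × 1 / 59.7 = 0.7521.
[out]/[in] = 10^(0.7521) = 5.651.
[in] = 136 / 5.651 = 24.07 mM.

24.1 mM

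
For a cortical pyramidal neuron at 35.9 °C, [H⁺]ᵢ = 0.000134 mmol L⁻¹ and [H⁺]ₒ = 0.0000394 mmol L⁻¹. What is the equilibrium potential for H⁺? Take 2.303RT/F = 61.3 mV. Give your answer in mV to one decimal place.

-32.6 mV

E = (61.3/z) · log₁₀([H⁺]_out/[H⁺]_in) with z = +1.
= (61.3/1) · log₁₀(0.0000394/0.000134) = 61.30 · log₁₀(0.294)
= 61.30 · (-0.5316) = -32.59 mV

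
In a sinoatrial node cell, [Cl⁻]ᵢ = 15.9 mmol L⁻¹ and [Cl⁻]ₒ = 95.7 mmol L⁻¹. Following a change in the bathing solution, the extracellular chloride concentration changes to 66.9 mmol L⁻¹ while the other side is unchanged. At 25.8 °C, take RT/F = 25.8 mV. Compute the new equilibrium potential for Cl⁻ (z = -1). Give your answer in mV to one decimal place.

After the shift: [Cl⁻]_out = 66.9, [Cl⁻]_in = 15.9 mmol L⁻¹.
E_new = (25.8/-1)·ln(66.9/15.9) = -25.80 · (1.4369) = -37.07 mV

-37.1 mV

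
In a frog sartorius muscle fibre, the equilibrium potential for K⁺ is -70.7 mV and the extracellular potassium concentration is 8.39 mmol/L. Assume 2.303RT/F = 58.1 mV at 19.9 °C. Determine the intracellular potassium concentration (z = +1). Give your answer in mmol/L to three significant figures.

138 mmol/L

Nernst: E = (58.1/1) · log₁₀([out]/[in]), so log₁₀([out]/[in]) = -70.7 × 1 / 58.1 = -1.2169.
[out]/[in] = 10^(-1.2169) = 0.06069.
[in] = 8.39 / 0.06069 = 138.2 mmol/L.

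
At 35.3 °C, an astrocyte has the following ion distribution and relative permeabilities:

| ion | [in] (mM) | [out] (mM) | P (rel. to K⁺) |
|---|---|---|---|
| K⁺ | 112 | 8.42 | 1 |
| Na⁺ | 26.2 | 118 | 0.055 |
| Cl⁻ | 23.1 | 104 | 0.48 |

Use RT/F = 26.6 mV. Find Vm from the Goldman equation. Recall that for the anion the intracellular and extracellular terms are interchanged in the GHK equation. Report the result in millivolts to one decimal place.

-48.9 mV

Vm = 26.6 · ln[(Σ P·[cation]ₒ + Σ P·[anion]ᵢ) / (Σ P·[cation]ᵢ + Σ P·[anion]ₒ)]
Numerator = 1×8.42 + 0.055×118 + 0.48×23.1 = 26
Denominator = 1×112 + 0.055×26.2 + 0.48×104 = 163.4
Vm = 26.6 · ln(0.15914) = 26.6 × (-1.8379) = -48.89 mV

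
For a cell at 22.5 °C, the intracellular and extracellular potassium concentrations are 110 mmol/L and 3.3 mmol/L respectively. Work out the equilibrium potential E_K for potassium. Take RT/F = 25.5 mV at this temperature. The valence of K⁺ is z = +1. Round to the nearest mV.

E = (25.5/z) · ln([K⁺]_out/[K⁺]_in) with z = +1.
= (25.5/1) · ln(3.3/110) = 25.50 · ln(0.03)
= 25.50 · (-3.5066) = -89.42 mV

-89 mV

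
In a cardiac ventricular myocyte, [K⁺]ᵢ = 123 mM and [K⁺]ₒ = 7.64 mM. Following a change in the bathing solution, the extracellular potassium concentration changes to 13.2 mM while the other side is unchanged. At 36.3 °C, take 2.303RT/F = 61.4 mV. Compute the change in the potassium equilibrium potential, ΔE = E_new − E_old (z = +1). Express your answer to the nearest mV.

15 mV

E_old = (61.4/1)·log₁₀(7.64/123) = -74.10 mV
E_new = (61.4/1)·log₁₀(13.2/123) = -59.52 mV
ΔE = -59.52 − (-74.10) = 14.58 mV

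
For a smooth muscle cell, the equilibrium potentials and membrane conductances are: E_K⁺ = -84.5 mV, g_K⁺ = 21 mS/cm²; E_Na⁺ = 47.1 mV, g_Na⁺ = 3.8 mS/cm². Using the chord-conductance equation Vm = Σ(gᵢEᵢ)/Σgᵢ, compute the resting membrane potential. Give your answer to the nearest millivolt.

-64 mV

Σ gᵢEᵢ = 21·(-84.5) + 3.8·(47.1) = -1595.52
Σ gᵢ = 21 + 3.8 = 24.8
Vm = -1595.52 / 24.8 = -64.34 mV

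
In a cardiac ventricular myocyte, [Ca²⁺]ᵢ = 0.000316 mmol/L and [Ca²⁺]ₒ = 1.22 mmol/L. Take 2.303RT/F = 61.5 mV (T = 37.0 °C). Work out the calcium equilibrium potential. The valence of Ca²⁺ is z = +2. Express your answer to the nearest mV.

110 mV

E = (61.5/z) · log₁₀([Ca²⁺]_out/[Ca²⁺]_in) with z = +2.
= (61.5/2) · log₁₀(1.22/0.000316) = 30.75 · log₁₀(3861)
= 30.75 · (3.5867) = 110.29 mV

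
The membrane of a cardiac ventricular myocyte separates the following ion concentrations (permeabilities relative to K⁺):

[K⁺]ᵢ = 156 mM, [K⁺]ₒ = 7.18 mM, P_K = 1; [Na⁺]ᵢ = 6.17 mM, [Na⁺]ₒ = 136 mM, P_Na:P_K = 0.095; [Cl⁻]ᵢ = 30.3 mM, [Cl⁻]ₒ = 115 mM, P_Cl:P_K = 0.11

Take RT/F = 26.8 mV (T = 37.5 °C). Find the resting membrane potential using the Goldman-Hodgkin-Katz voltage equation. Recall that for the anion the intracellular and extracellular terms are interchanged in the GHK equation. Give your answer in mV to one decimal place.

-53.0 mV

Vm = 26.8 · ln[(Σ P·[cation]ₒ + Σ P·[anion]ᵢ) / (Σ P·[cation]ᵢ + Σ P·[anion]ₒ)]
Numerator = 1×7.18 + 0.095×136 + 0.11×30.3 = 23.43
Denominator = 1×156 + 0.095×6.17 + 0.11×115 = 169.2
Vm = 26.8 · ln(0.13846) = 26.8 × (-1.9771) = -52.99 mV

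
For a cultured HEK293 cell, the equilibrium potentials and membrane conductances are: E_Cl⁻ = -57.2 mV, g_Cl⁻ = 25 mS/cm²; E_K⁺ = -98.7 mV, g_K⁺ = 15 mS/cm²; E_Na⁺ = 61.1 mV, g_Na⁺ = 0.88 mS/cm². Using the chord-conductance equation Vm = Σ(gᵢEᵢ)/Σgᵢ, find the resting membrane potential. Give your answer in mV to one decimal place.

-69.9 mV

Σ gᵢEᵢ = 25·(-57.2) + 15·(-98.7) + 0.88·(61.1) = -2856.73
Σ gᵢ = 25 + 15 + 0.88 = 40.88
Vm = -2856.73 / 40.88 = -69.88 mV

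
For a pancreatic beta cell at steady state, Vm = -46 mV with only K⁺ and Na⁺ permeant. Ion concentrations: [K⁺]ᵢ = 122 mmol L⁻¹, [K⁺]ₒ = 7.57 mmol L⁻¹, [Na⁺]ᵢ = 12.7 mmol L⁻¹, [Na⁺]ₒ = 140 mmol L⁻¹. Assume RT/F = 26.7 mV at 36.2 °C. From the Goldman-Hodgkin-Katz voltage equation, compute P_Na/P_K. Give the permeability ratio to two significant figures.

Let α = P_Na/P_K. GHK: Vm = 26.7·ln[(Kₒ + α·Naₒ)/(Kᵢ + α·Naᵢ)].
e^(Vm/26.7) = e^(-46.0/26.7) = 0.17856
So 0.17856·(Kᵢ + α·Naᵢ) = Kₒ + α·Naₒ → α = (0.17856·122.0 − 7.57) / (140.0 − 0.17856·12.7)
α = (21.78 − 7.57) / (140.0 − 2.268) = 14.21/137.7 = 0.1032

0.10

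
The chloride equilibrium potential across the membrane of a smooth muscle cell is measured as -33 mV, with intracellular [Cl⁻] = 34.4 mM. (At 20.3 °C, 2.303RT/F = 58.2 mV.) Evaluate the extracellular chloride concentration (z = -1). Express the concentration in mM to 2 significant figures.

130 mM

Nernst: E = (58.2/-1) · log₁₀([out]/[in]), so log₁₀([out]/[in]) = -33.0 × -1 / 58.2 = 0.5670.
[out]/[in] = 10^(0.5670) = 3.69.
[out] = 3.69 × 34.4 = 126.9 mM.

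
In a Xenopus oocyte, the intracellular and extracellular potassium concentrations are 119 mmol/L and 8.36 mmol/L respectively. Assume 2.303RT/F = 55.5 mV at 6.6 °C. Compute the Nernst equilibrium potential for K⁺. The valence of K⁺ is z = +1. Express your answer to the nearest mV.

-64 mV

E = (55.5/z) · log₁₀([K⁺]_out/[K⁺]_in) with z = +1.
= (55.5/1) · log₁₀(8.36/119) = 55.50 · log₁₀(0.07025)
= 55.50 · (-1.1533) = -64.01 mV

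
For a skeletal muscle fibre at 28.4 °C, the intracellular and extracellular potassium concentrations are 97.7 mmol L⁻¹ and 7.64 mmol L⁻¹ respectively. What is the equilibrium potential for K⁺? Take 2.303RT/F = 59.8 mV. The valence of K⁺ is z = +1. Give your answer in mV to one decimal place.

-66.2 mV

E = (59.8/z) · log₁₀([K⁺]_out/[K⁺]_in) with z = +1.
= (59.8/1) · log₁₀(7.64/97.7) = 59.80 · log₁₀(0.0782)
= 59.80 · (-1.1068) = -66.19 mV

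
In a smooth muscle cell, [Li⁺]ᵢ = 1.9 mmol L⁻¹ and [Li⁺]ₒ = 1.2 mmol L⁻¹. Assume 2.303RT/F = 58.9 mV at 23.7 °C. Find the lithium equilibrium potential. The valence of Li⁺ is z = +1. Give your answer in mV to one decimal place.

E = (58.9/z) · log₁₀([Li⁺]_out/[Li⁺]_in) with z = +1.
= (58.9/1) · log₁₀(1.2/1.9) = 58.90 · log₁₀(0.6316)
= 58.90 · (-0.1996) = -11.75 mV

-11.8 mV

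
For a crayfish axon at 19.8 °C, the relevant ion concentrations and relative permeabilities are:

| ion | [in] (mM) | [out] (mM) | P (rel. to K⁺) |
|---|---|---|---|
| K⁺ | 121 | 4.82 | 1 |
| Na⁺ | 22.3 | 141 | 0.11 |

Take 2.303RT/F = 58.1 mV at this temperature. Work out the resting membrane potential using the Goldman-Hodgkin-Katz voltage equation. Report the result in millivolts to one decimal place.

-45.5 mV

Vm = 58.1 · log₁₀[(Σ P·[cation]ₒ + Σ P·[anion]ᵢ) / (Σ P·[cation]ᵢ + Σ P·[anion]ₒ)]
Numerator = 1×4.82 + 0.11×141 = 20.33
Denominator = 1×121 + 0.11×22.3 = 123.5
Vm = 58.1 · log₁₀(0.16468) = 58.1 × (-0.7834) = -45.51 mV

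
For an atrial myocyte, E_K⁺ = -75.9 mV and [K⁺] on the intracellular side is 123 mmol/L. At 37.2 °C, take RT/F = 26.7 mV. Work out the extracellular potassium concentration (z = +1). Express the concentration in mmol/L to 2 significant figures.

7.2 mmol/L

Nernst: E = (26.7/1) · ln([out]/[in]), so ln([out]/[in]) = -75.9 × 1 / 26.7 = -2.8427.
[out]/[in] = e^(-2.8427) = 0.05827.
[out] = 0.05827 × 123 = 7.167 mmol/L.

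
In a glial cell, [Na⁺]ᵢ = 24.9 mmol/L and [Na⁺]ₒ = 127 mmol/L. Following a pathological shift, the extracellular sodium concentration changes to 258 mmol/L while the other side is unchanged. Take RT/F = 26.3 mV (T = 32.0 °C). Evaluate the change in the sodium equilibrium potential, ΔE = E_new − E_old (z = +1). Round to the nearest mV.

E_old = (26.3/1)·ln(127/24.9) = 42.85 mV
E_new = (26.3/1)·ln(258/24.9) = 61.49 mV
ΔE = 61.49 − (42.85) = 18.64 mV

19 mV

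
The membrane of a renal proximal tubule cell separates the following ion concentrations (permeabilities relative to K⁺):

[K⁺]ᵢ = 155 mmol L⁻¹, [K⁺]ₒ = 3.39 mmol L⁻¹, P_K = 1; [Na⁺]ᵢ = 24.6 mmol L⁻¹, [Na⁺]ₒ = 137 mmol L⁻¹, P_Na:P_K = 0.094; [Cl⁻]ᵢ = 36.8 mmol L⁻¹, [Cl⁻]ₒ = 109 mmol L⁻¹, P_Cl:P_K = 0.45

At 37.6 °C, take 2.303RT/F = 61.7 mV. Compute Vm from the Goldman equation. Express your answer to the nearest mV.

-49 mV

Vm = 61.7 · log₁₀[(Σ P·[cation]ₒ + Σ P·[anion]ᵢ) / (Σ P·[cation]ᵢ + Σ P·[anion]ₒ)]
Numerator = 1×3.39 + 0.094×137 + 0.45×36.8 = 32.83
Denominator = 1×155 + 0.094×24.6 + 0.45×109 = 206.4
Vm = 61.7 · log₁₀(0.15908) = 61.7 × (-0.7984) = -49.26 mV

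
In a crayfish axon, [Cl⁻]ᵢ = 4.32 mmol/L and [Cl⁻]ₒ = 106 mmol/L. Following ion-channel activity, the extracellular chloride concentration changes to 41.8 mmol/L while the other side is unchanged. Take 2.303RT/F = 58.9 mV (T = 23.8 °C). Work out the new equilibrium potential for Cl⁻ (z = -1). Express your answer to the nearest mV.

After the shift: [Cl⁻]_out = 41.8, [Cl⁻]_in = 4.32 mmol/L.
E_new = (58.9/-1)·log₁₀(41.8/4.32) = -58.90 · (0.9857) = -58.06 mV

-58 mV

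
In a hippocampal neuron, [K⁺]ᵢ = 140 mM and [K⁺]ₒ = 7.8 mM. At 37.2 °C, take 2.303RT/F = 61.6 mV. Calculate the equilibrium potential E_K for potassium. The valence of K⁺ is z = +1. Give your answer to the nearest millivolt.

E = (61.6/z) · log₁₀([K⁺]_out/[K⁺]_in) with z = +1.
= (61.6/1) · log₁₀(7.8/140) = 61.60 · log₁₀(0.05571)
= 61.60 · (-1.2540) = -77.25 mV

-77 mV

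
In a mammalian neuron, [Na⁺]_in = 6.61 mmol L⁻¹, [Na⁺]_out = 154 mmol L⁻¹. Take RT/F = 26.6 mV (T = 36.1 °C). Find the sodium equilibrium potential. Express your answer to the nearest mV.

E = (26.6/z) · ln([Na⁺]_out/[Na⁺]_in) with z = +1.
= (26.6/1) · ln(154/6.61) = 26.60 · ln(23.3)
= 26.60 · (3.1484) = 83.75 mV

84 mV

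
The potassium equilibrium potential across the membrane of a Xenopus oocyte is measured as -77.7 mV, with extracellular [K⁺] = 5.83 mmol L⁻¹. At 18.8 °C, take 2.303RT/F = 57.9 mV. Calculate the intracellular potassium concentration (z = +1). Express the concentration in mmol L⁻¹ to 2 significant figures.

130 mmol L⁻¹

Nernst: E = (57.9/1) · log₁₀([out]/[in]), so log₁₀([out]/[in]) = -77.7 × 1 / 57.9 = -1.3420.
[out]/[in] = 10^(-1.3420) = 0.0455.
[in] = 5.83 / 0.0455 = 128.1 mmol L⁻¹.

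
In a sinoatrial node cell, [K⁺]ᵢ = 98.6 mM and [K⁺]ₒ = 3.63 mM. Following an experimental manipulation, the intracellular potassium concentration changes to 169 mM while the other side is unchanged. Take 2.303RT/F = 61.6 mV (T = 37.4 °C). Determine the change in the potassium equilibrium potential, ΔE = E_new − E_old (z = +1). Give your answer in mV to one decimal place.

E_old = (61.6/1)·log₁₀(3.63/98.6) = -88.33 mV
E_new = (61.6/1)·log₁₀(3.63/169) = -102.75 mV
ΔE = -102.75 − (-88.33) = -14.42 mV

-14.4 mV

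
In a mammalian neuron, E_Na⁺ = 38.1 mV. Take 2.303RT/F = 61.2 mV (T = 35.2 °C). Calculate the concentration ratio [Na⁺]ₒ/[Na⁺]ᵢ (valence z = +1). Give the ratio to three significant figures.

log₁₀([out]/[in]) = E·z/(61.2) = 38.1 × 1 / 61.2 = 0.6225
[out]/[in] = 10^(0.6225) = 4.193

4.19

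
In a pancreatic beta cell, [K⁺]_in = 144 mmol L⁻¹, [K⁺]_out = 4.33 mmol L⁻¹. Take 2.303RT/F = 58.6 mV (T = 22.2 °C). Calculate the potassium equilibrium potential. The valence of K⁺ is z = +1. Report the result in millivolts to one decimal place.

-89.2 mV

E = (58.6/z) · log₁₀([K⁺]_out/[K⁺]_in) with z = +1.
= (58.6/1) · log₁₀(4.33/144) = 58.60 · log₁₀(0.03007)
= 58.60 · (-1.5219) = -89.18 mV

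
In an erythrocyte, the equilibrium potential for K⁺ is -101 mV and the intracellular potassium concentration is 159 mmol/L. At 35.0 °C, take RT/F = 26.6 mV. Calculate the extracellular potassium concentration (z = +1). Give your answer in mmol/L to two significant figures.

Nernst: E = (26.6/1) · ln([out]/[in]), so ln([out]/[in]) = -101.0 × 1 / 26.6 = -3.7970.
[out]/[in] = e^(-3.7970) = 0.02244.
[out] = 0.02244 × 159 = 3.568 mmol/L.

3.6 mmol/L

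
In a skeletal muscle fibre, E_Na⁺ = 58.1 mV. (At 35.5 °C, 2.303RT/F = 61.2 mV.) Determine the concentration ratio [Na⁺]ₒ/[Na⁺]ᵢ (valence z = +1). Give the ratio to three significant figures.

8.90

log₁₀([out]/[in]) = E·z/(61.2) = 58.1 × 1 / 61.2 = 0.9493
[out]/[in] = 10^(0.9493) = 8.899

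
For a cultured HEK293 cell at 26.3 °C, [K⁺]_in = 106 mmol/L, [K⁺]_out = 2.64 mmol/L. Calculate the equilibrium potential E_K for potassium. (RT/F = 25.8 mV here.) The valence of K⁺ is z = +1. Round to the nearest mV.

-95 mV

E = (25.8/z) · ln([K⁺]_out/[K⁺]_in) with z = +1.
= (25.8/1) · ln(2.64/106) = 25.80 · ln(0.02491)
= 25.80 · (-3.6927) = -95.27 mV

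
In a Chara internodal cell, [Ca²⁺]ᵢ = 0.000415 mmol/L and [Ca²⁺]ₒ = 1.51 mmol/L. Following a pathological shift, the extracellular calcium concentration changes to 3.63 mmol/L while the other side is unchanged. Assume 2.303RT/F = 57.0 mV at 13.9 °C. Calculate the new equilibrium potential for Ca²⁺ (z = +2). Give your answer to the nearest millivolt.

After the shift: [Ca²⁺]_out = 3.63, [Ca²⁺]_in = 0.000415 mmol/L.
E_new = (57.0/2)·log₁₀(3.63/0.000415) = 28.50 · (3.9419) = 112.34 mV

112 mV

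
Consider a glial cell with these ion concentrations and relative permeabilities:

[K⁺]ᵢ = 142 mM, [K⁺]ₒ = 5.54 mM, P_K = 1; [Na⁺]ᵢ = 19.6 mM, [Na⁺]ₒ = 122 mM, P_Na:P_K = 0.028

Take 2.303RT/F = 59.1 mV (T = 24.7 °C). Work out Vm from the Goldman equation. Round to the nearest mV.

Vm = 59.1 · log₁₀[(Σ P·[cation]ₒ + Σ P·[anion]ᵢ) / (Σ P·[cation]ᵢ + Σ P·[anion]ₒ)]
Numerator = 1×5.54 + 0.028×122 = 8.956
Denominator = 1×142 + 0.028×19.6 = 142.5
Vm = 59.1 · log₁₀(0.062828) = 59.1 × (-1.2018) = -71.03 mV

-71 mV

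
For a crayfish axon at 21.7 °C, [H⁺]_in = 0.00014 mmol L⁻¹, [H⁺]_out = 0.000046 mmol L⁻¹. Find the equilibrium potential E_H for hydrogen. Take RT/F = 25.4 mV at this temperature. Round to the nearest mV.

-28 mV

E = (25.4/z) · ln([H⁺]_out/[H⁺]_in) with z = +1.
= (25.4/1) · ln(0.000046/0.00014) = 25.40 · ln(0.3286)
= 25.40 · (-1.1130) = -28.27 mV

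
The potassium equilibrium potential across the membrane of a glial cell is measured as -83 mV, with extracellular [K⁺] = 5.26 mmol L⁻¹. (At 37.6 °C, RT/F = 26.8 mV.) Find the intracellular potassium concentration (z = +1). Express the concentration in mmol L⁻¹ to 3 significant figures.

Nernst: E = (26.8/1) · ln([out]/[in]), so ln([out]/[in]) = -83.0 × 1 / 26.8 = -3.0970.
[out]/[in] = e^(-3.0970) = 0.04518.
[in] = 5.26 / 0.04518 = 116.4 mmol L⁻¹.

116 mmol L⁻¹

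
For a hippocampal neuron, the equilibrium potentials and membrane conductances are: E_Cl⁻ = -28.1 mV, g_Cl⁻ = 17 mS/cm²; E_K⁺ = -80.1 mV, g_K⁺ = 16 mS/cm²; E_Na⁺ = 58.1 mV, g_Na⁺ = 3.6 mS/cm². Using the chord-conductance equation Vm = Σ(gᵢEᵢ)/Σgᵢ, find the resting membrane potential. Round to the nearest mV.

Σ gᵢEᵢ = 17·(-28.1) + 16·(-80.1) + 3.6·(58.1) = -1550.14
Σ gᵢ = 17 + 16 + 3.6 = 36.6
Vm = -1550.14 / 36.6 = -42.35 mV

-42 mV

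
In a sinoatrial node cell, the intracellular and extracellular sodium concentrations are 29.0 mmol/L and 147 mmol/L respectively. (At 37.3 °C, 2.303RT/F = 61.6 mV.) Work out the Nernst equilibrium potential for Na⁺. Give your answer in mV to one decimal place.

E = (61.6/z) · log₁₀([Na⁺]_out/[Na⁺]_in) with z = +1.
= (61.6/1) · log₁₀(147/29.0) = 61.60 · log₁₀(5.069)
= 61.60 · (0.7049) = 43.42 mV

43.4 mV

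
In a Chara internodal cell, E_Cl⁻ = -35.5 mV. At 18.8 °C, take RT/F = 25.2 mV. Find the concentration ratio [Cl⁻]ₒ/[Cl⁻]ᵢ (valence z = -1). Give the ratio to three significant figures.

ln([out]/[in]) = E·z/(25.2) = -35.5 × -1 / 25.2 = 1.4087
[out]/[in] = e^(1.4087) = 4.091

4.09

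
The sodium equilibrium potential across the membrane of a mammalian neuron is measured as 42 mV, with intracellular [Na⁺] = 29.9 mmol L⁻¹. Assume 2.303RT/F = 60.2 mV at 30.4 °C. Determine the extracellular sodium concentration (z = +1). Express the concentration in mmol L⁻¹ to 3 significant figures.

Nernst: E = (60.2/1) · log₁₀([out]/[in]), so log₁₀([out]/[in]) = 42.0 × 1 / 60.2 = 0.6977.
[out]/[in] = 10^(0.6977) = 4.985.
[out] = 4.985 × 29.9 = 149.1 mmol L⁻¹.

149 mmol L⁻¹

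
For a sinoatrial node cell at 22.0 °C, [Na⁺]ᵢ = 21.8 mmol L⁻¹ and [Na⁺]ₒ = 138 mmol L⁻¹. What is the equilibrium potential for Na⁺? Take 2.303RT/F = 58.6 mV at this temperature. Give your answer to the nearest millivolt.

47 mV

E = (58.6/z) · log₁₀([Na⁺]_out/[Na⁺]_in) with z = +1.
= (58.6/1) · log₁₀(138/21.8) = 58.60 · log₁₀(6.33)
= 58.60 · (0.8014) = 46.96 mV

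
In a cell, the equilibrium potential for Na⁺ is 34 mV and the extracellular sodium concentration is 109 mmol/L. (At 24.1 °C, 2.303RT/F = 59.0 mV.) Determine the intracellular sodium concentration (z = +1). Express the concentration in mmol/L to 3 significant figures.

28.9 mmol/L

Nernst: E = (59.0/1) · log₁₀([out]/[in]), so log₁₀([out]/[in]) = 34.0 × 1 / 59.0 = 0.5763.
[out]/[in] = 10^(0.5763) = 3.769.
[in] = 109 / 3.769 = 28.92 mmol/L.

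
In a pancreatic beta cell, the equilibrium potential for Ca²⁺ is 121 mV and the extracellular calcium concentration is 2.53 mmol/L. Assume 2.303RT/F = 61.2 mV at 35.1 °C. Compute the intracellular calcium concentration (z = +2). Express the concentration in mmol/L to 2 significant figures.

Nernst: E = (61.2/2) · log₁₀([out]/[in]), so log₁₀([out]/[in]) = 121.0 × 2 / 61.2 = 3.9542.
[out]/[in] = 10^(3.9542) = 9000.
[in] = 2.53 / 9000 = 0.0002811 mmol/L.

0.00028 mmol/L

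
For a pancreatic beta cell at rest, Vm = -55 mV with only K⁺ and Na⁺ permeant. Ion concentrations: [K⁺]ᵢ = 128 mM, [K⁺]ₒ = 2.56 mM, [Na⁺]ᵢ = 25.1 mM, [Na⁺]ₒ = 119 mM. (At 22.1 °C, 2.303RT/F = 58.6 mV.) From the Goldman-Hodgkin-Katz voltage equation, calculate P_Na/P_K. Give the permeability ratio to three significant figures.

Let α = P_Na/P_K. GHK: Vm = 58.6·log₁₀[(Kₒ + α·Naₒ)/(Kᵢ + α·Naᵢ)].
10^(Vm/58.6) = 10^(-55.0/58.6) = 0.11519
So 0.11519·(Kᵢ + α·Naᵢ) = Kₒ + α·Naₒ → α = (0.11519·128.0 − 2.56) / (119.0 − 0.11519·25.1)
α = (14.74 − 2.56) / (119.0 − 2.891) = 12.18/116.1 = 0.1049

0.105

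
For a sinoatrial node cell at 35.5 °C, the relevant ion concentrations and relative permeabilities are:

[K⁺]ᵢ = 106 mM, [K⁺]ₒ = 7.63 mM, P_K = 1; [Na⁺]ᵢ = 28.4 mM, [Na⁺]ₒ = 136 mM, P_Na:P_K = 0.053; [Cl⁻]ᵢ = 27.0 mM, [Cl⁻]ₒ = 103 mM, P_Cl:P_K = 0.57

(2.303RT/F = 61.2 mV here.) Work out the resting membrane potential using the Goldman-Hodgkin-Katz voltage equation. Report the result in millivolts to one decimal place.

Vm = 61.2 · log₁₀[(Σ P·[cation]ₒ + Σ P·[anion]ᵢ) / (Σ P·[cation]ᵢ + Σ P·[anion]ₒ)]
Numerator = 1×7.63 + 0.053×136 + 0.57×27.0 = 30.23
Denominator = 1×106 + 0.053×28.4 + 0.57×103 = 166.2
Vm = 61.2 · log₁₀(0.18186) = 61.2 × (-0.7403) = -45.30 mV

-45.3 mV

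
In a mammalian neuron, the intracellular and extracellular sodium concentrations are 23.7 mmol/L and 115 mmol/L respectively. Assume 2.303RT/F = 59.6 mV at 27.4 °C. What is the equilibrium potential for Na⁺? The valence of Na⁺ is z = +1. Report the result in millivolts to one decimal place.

E = (59.6/z) · log₁₀([Na⁺]_out/[Na⁺]_in) with z = +1.
= (59.6/1) · log₁₀(115/23.7) = 59.60 · log₁₀(4.852)
= 59.60 · (0.6859) = 40.88 mV

40.9 mV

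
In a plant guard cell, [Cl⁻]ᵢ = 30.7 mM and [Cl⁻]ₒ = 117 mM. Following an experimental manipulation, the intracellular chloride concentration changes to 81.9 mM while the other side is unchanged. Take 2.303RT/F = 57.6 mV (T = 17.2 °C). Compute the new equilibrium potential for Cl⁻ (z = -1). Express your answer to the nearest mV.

After the shift: [Cl⁻]_out = 117, [Cl⁻]_in = 81.9 mM.
E_new = (57.6/-1)·log₁₀(117/81.9) = -57.60 · (0.1549) = -8.92 mV

-9 mV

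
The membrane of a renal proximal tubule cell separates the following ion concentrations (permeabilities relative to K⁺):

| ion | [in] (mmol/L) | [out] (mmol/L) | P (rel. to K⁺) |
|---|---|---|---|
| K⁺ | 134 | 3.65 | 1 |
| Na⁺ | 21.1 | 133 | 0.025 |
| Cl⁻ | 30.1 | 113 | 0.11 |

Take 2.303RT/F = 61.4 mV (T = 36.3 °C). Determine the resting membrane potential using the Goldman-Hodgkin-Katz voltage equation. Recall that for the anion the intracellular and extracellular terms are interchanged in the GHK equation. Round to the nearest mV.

Vm = 61.4 · log₁₀[(Σ P·[cation]ₒ + Σ P·[anion]ᵢ) / (Σ P·[cation]ᵢ + Σ P·[anion]ₒ)]
Numerator = 1×3.65 + 0.025×133 + 0.11×30.1 = 10.29
Denominator = 1×134 + 0.025×21.1 + 0.11×113 = 147
Vm = 61.4 · log₁₀(0.069993) = 61.4 × (-1.1549) = -70.91 mV

-71 mV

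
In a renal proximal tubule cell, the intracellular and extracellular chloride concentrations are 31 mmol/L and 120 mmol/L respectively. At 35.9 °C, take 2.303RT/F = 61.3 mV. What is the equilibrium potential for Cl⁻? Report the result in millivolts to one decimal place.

E = (61.3/z) · log₁₀([Cl⁻]_out/[Cl⁻]_in) with z = -1.
For an anion, dividing by z = -1 reverses the sign.
= (61.3/-1) · log₁₀(120/31) = -61.30 · log₁₀(3.871)
= -61.30 · (0.5878) = -36.03 mV

-36.0 mV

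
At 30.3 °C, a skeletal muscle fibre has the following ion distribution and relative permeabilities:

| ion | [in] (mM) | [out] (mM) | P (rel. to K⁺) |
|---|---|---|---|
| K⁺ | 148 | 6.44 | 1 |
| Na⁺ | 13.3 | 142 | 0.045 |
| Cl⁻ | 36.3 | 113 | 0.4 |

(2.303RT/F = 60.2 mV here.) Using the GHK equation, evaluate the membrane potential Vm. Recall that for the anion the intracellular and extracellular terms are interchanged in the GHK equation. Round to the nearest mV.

-51 mV

Vm = 60.2 · log₁₀[(Σ P·[cation]ₒ + Σ P·[anion]ᵢ) / (Σ P·[cation]ᵢ + Σ P·[anion]ₒ)]
Numerator = 1×6.44 + 0.045×142 + 0.4×36.3 = 27.35
Denominator = 1×148 + 0.045×13.3 + 0.4×113 = 193.8
Vm = 60.2 · log₁₀(0.14113) = 60.2 × (-0.8504) = -51.19 mV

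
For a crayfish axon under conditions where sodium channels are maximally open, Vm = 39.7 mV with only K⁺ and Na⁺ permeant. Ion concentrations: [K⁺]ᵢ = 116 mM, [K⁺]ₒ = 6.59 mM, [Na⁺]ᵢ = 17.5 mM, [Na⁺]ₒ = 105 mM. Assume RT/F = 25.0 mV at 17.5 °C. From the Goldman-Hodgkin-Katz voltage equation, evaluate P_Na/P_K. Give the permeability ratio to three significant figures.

29.0

Let α = P_Na/P_K. GHK: Vm = 25.0·ln[(Kₒ + α·Naₒ)/(Kᵢ + α·Naᵢ)].
e^(Vm/25.0) = e^(39.7/25.0) = 4.894
So 4.894·(Kᵢ + α·Naᵢ) = Kₒ + α·Naₒ → α = (4.894·116.0 − 6.59) / (105.0 − 4.894·17.5)
α = (567.7 − 6.59) / (105.0 − 85.64) = 561.1/19.36 = 28.99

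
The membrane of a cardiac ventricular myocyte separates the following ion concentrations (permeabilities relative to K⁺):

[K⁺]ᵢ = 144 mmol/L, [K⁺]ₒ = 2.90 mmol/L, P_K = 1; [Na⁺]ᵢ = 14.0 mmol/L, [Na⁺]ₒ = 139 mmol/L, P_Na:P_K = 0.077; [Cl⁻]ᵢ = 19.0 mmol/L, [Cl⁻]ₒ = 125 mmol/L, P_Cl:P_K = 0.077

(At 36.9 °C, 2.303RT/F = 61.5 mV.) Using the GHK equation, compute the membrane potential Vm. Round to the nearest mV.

-62 mV

Vm = 61.5 · log₁₀[(Σ P·[cation]ₒ + Σ P·[anion]ᵢ) / (Σ P·[cation]ᵢ + Σ P·[anion]ₒ)]
Numerator = 1×2.90 + 0.077×139 + 0.077×19.0 = 15.07
Denominator = 1×144 + 0.077×14.0 + 0.077×125 = 154.7
Vm = 61.5 · log₁₀(0.097387) = 61.5 × (-1.0115) = -62.21 mV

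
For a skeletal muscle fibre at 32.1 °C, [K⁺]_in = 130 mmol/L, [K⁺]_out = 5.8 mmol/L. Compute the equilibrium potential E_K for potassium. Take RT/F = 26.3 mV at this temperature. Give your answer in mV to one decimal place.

E = (26.3/z) · ln([K⁺]_out/[K⁺]_in) with z = +1.
= (26.3/1) · ln(5.8/130) = 26.30 · ln(0.04462)
= 26.30 · (-3.1097) = -81.78 mV

-81.8 mV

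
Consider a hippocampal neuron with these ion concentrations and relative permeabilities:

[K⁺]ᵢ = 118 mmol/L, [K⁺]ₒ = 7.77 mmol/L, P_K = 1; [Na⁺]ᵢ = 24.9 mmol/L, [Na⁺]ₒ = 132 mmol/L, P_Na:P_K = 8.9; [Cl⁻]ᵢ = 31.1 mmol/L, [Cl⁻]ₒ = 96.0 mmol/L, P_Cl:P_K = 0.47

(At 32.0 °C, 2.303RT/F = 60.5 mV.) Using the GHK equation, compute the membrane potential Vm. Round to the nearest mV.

30 mV

Vm = 60.5 · log₁₀[(Σ P·[cation]ₒ + Σ P·[anion]ᵢ) / (Σ P·[cation]ᵢ + Σ P·[anion]ₒ)]
Numerator = 1×7.77 + 8.9×132 + 0.47×31.1 = 1197
Denominator = 1×118 + 8.9×24.9 + 0.47×96.0 = 384.7
Vm = 60.5 · log₁₀(3.1118) = 60.5 × (0.4930) = 29.83 mV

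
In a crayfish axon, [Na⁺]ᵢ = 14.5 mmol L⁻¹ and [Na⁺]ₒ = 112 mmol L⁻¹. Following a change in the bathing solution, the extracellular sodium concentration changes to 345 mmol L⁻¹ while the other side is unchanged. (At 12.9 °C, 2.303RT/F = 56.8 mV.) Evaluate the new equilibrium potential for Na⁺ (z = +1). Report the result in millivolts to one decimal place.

78.2 mV

After the shift: [Na⁺]_out = 345, [Na⁺]_in = 14.5 mmol L⁻¹.
E_new = (56.8/1)·log₁₀(345/14.5) = 56.80 · (1.3765) = 78.18 mV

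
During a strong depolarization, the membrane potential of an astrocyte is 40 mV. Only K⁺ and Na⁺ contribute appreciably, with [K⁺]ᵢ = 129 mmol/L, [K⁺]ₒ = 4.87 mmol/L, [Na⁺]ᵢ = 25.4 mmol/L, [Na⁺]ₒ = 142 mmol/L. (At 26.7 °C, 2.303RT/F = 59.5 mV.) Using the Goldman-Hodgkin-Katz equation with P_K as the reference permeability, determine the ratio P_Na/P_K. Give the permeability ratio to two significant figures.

27

Let α = P_Na/P_K. GHK: Vm = 59.5·log₁₀[(Kₒ + α·Naₒ)/(Kᵢ + α·Naᵢ)].
10^(Vm/59.5) = 10^(40.0/59.5) = 4.7019
So 4.7019·(Kᵢ + α·Naᵢ) = Kₒ + α·Naₒ → α = (4.7019·129.0 − 4.87) / (142.0 − 4.7019·25.4)
α = (606.5 − 4.87) / (142.0 − 119.4) = 601.7/22.57 = 26.65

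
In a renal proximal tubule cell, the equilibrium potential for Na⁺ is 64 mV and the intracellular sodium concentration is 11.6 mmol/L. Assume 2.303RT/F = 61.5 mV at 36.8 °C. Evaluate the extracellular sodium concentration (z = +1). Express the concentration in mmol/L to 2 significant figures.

Nernst: E = (61.5/1) · log₁₀([out]/[in]), so log₁₀([out]/[in]) = 64.0 × 1 / 61.5 = 1.0407.
[out]/[in] = 10^(1.0407) = 10.98.
[out] = 10.98 × 11.6 = 127.4 mmol/L.

130 mmol/L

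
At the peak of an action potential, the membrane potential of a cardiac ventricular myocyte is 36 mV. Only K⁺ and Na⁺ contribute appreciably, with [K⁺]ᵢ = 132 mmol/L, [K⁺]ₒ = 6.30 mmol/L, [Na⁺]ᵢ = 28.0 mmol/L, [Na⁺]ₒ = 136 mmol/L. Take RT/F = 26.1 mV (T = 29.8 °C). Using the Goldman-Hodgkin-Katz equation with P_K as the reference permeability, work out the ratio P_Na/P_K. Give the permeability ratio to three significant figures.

Let α = P_Na/P_K. GHK: Vm = 26.1·ln[(Kₒ + α·Naₒ)/(Kᵢ + α·Naᵢ)].
e^(Vm/26.1) = e^(36.0/26.1) = 3.9722
So 3.9722·(Kᵢ + α·Naᵢ) = Kₒ + α·Naₒ → α = (3.9722·132.0 − 6.3) / (136.0 − 3.9722·28.0)
α = (524.3 − 6.3) / (136.0 − 111.2) = 518/24.78 = 20.91

20.9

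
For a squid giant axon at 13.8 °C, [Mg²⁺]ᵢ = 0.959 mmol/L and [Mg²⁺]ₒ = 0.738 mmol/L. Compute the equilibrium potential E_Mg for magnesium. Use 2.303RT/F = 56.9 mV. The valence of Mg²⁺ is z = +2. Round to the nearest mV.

-3 mV

E = (56.9/z) · log₁₀([Mg²⁺]_out/[Mg²⁺]_in) with z = +2.
= (56.9/2) · log₁₀(0.738/0.959) = 28.45 · log₁₀(0.7696)
= 28.45 · (-0.1138) = -3.24 mV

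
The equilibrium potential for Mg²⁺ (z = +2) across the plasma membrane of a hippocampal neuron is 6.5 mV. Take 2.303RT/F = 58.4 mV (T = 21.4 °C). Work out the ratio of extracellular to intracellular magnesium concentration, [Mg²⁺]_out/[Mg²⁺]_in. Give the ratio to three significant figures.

log₁₀([out]/[in]) = E·z/(58.4) = 6.5 × 2 / 58.4 = 0.2226
[out]/[in] = 10^(0.2226) = 1.67

1.67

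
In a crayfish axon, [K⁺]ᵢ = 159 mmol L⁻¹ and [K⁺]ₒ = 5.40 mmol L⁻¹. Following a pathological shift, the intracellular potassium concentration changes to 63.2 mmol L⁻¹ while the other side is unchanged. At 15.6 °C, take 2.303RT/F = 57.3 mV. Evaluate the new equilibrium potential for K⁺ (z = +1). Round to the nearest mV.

After the shift: [K⁺]_out = 5.40, [K⁺]_in = 63.2 mmol L⁻¹.
E_new = (57.3/1)·log₁₀(5.40/63.2) = 57.30 · (-1.0683) = -61.21 mV

-61 mV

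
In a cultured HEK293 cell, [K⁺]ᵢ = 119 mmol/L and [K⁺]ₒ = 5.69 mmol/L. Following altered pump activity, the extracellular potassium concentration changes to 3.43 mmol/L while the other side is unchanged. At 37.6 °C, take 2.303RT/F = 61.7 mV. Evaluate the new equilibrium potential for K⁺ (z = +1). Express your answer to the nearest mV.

-95 mV

After the shift: [K⁺]_out = 3.43, [K⁺]_in = 119 mmol/L.
E_new = (61.7/1)·log₁₀(3.43/119) = 61.70 · (-1.5403) = -95.03 mV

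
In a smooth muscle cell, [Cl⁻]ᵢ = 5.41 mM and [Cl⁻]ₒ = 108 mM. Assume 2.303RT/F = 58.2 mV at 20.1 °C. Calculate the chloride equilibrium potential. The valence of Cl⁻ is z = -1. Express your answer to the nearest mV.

-76 mV

E = (58.2/z) · log₁₀([Cl⁻]_out/[Cl⁻]_in) with z = -1.
For an anion, dividing by z = -1 reverses the sign.
= (58.2/-1) · log₁₀(108/5.41) = -58.20 · log₁₀(19.96)
= -58.20 · (1.3002) = -75.67 mV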